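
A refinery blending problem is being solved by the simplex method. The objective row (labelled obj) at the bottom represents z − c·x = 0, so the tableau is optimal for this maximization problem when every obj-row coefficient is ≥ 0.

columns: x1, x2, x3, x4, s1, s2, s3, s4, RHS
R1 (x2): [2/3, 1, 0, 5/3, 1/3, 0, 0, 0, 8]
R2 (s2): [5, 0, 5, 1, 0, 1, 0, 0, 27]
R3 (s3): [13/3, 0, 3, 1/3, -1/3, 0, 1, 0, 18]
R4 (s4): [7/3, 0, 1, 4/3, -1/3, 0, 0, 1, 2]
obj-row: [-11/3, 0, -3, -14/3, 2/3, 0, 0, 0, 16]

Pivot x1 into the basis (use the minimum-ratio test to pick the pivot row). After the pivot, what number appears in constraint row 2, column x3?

20/7

Ratio test on column x1 — row 1: 8/(2/3) = 12; row 2: 27/5 = 27/5; row 3: 18/(13/3) = 54/13; row 4: 2/(7/3) = 6/7. Minimum is 6/7 at row 4 (s4 leaves); pivot element 7/3.
Divide row 4 by 7/3; eliminate column x1 from the other rows.
Row 2 update in column x3: 5 − 5·(3/7) = 20/7.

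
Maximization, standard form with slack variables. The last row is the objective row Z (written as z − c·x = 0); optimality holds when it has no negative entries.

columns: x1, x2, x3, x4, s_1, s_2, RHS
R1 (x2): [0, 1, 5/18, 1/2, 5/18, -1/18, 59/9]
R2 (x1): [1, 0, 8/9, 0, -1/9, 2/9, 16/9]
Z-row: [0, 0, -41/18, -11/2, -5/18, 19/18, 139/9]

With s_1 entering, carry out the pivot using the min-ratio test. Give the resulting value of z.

Ratio test on column s_1 — row 1: (59/9)/(5/18) = 118/5; row 2: entry -1/9 ≤ 0. Minimum is 118/5 at row 1 (x2 leaves); pivot element 5/18.
Pivot on row 1; the Z-row RHS becomes 139/9 − (-5/18)·(118/5) = 22.

22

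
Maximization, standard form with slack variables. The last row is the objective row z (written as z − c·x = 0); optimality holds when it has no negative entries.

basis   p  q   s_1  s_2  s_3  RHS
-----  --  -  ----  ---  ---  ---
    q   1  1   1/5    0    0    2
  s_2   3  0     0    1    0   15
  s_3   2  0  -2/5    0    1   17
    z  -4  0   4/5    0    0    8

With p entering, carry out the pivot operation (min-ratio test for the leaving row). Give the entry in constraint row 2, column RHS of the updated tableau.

9

Ratio test on column p — row 1: 2/1 = 2; row 2: 15/3 = 5; row 3: 17/2 = 17/2. Minimum is 2 at row 1 (q leaves); pivot element 1.
Divide row 1 by 1; eliminate column p from the other rows.
Row 2 update in column RHS: 15 − 3·2 = 9.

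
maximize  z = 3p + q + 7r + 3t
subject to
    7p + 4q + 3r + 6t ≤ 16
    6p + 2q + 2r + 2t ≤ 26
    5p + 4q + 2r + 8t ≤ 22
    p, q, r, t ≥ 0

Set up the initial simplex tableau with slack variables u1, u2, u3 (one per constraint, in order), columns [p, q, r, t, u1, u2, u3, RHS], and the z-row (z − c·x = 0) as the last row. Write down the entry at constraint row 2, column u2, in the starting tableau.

1

Slack u2 belongs to constraint 2; its column is the unit vector e_2, so the entry in row 2 is 1.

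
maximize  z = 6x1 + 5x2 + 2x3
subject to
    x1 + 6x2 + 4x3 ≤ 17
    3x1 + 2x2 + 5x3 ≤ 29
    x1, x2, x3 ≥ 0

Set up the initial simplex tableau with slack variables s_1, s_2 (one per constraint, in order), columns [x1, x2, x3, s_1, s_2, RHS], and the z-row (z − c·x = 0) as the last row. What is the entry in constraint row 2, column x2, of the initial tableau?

2

Constraint 2 has coefficient 2 on x2.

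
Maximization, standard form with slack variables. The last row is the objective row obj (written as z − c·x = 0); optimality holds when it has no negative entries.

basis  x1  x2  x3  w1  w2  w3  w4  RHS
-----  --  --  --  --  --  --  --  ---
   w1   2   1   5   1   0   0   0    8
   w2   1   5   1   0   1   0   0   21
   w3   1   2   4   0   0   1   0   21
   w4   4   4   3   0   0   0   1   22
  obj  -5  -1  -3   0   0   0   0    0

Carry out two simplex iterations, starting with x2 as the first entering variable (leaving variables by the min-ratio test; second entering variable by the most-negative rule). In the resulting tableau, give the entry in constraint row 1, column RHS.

Ratio test on column x2 — row 1: 8/1 = 8; row 2: 21/5 = 21/5; row 3: 21/2 = 21/2; row 4: 22/4 = 11/2. Minimum is 21/5 at row 2 (w2 leaves); pivot element 5.
Divide row 2 by 5; eliminate column x2 from the other rows.
Second iteration: most negative obj-row entry is -24/5 in column x1, so x1 enters.
Ratio test on column x1 — row 1: (19/5)/(9/5) = 19/9; row 2: (21/5)/(1/5) = 21; row 3: (63/5)/(3/5) = 21; row 4: (26/5)/(16/5) = 13/8. Minimum is 13/8 at row 4 (w4 leaves); pivot element 16/5.
Divide row 4 by 16/5; eliminate column x1 from the other rows.
After both pivots, the entry at constraint row 1, column RHS is 7/8.

7/8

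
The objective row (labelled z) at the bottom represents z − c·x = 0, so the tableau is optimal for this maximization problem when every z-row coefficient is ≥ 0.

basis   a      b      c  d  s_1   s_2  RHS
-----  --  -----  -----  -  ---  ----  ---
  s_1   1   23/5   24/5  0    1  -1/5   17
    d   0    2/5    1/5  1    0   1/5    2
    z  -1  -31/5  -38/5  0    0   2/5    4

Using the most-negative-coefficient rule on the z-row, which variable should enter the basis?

Negative z-row entries: a: -1, b: -31/5, c: -38/5.
The most negative is -38/5 in column c, so c enters.

c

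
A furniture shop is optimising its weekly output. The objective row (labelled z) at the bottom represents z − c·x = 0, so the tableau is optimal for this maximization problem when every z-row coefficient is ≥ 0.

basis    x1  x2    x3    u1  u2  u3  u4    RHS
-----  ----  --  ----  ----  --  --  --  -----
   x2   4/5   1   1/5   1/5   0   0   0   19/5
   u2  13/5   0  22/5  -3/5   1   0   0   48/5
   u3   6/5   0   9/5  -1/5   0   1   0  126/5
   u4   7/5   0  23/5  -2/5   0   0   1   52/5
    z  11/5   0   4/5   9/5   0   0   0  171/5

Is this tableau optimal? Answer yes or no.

yes

Every z-row coefficient is ≥ 0, so the tableau is optimal.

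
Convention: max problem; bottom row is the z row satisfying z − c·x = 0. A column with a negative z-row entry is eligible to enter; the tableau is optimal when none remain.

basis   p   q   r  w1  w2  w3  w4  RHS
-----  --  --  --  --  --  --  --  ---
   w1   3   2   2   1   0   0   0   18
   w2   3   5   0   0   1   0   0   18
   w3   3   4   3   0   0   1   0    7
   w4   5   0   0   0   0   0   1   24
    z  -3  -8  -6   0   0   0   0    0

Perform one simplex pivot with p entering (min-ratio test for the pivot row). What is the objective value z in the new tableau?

Ratio test on column p — row 1: 18/3 = 6; row 2: 18/3 = 6; row 3: 7/3 = 7/3; row 4: 24/5 = 24/5. Minimum is 7/3 at row 3 (w3 leaves); pivot element 3.
Pivot on row 3; the z-row RHS becomes 0 − (-3)·(7/3) = 7.

7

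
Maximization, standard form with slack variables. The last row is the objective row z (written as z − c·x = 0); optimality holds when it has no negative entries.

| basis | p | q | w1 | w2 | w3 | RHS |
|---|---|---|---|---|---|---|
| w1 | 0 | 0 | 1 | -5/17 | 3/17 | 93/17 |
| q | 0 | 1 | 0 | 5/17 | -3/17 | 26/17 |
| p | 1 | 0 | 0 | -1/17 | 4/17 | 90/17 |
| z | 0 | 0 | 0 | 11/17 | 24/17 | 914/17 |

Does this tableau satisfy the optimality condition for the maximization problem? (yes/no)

yes

Every z-row coefficient is ≥ 0, so the tableau is optimal.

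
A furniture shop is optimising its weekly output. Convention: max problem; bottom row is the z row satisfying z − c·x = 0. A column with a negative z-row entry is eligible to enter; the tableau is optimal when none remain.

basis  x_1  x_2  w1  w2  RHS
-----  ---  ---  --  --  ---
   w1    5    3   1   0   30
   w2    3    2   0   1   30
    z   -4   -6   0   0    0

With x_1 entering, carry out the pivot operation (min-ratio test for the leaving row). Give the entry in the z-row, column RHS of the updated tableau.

Ratio test on column x_1 — row 1: 30/5 = 6; row 2: 30/3 = 10. Minimum is 6 at row 1 (w1 leaves); pivot element 5.
Divide row 1 by 5; eliminate column x_1 from the other rows.
z-row update in column RHS: 0 − (-4)·6 = 24.

24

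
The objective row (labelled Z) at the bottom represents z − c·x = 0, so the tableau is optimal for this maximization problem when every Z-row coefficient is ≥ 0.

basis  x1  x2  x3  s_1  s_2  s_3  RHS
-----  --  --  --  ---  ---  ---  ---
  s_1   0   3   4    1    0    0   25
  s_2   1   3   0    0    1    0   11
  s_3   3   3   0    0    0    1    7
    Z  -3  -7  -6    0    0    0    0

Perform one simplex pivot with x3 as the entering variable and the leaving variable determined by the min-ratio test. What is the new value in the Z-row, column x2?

-5/2

Ratio test on column x3 — row 1: 25/4 = 25/4; row 2: entry 0 ≤ 0; row 3: entry 0 ≤ 0. Minimum is 25/4 at row 1 (s_1 leaves); pivot element 4.
Divide row 1 by 4; eliminate column x3 from the other rows.
Z-row update in column x2: -7 − (-6)·(3/4) = -5/2.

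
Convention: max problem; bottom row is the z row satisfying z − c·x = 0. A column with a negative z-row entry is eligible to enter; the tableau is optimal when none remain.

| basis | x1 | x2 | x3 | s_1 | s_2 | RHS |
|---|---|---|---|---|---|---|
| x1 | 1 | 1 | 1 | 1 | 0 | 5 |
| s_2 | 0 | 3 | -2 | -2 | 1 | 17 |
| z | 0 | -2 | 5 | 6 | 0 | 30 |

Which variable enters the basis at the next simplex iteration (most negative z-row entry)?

x2

Negative z-row entries: x2: -2.
The most negative is -2 in column x2, so x2 enters.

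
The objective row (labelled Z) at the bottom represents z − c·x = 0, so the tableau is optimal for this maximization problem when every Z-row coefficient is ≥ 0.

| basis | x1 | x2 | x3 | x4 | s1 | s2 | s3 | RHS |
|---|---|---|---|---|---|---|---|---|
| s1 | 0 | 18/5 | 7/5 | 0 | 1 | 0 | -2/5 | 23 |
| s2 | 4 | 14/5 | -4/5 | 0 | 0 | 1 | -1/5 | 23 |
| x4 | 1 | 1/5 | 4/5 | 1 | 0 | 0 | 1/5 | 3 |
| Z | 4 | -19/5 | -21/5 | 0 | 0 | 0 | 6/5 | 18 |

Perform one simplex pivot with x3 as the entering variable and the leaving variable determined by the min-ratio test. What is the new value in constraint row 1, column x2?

Ratio test on column x3 — row 1: 23/(7/5) = 115/7; row 2: entry -4/5 ≤ 0; row 3: 3/(4/5) = 15/4. Minimum is 15/4 at row 3 (x4 leaves); pivot element 4/5.
Divide row 3 by 4/5; eliminate column x3 from the other rows.
Row 1 update in column x2: 18/5 − (7/5)·(1/4) = 13/4.

13/4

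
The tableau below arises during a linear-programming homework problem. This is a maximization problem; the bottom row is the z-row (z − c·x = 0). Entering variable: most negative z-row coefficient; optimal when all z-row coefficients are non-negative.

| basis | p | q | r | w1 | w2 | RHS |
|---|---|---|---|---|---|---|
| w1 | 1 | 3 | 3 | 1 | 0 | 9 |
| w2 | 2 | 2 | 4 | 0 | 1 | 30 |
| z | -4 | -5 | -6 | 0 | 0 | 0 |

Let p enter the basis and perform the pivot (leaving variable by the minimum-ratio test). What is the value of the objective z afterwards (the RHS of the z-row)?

36

Ratio test on column p — row 1: 9/1 = 9; row 2: 30/2 = 15. Minimum is 9 at row 1 (w1 leaves); pivot element 1.
Pivot on row 1; the z-row RHS becomes 0 − (-4)·9 = 36.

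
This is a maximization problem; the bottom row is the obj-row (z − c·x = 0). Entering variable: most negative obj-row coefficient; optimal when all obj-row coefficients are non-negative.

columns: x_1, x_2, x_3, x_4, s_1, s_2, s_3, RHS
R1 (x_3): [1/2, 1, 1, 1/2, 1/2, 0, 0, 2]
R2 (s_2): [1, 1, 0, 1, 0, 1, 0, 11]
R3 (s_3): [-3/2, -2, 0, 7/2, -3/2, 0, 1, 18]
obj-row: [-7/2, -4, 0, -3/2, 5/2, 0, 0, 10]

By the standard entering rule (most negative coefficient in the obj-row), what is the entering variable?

Negative obj-row entries: x_1: -7/2, x_2: -4, x_4: -3/2.
The most negative is -4 in column x_2, so x_2 enters.

x_2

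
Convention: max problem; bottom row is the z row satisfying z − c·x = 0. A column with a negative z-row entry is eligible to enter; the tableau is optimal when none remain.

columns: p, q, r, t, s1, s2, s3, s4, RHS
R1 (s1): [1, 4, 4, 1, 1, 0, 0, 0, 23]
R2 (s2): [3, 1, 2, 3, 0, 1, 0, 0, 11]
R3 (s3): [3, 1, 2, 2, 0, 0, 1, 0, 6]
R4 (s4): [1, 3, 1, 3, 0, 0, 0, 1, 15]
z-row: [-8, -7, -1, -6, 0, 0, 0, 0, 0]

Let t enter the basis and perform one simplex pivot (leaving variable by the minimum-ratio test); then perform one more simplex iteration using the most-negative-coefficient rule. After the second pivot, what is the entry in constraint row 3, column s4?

Ratio test on column t — row 1: 23/1 = 23; row 2: 11/3 = 11/3; row 3: 6/2 = 3; row 4: 15/3 = 5. Minimum is 3 at row 3 (s3 leaves); pivot element 2.
Divide row 3 by 2; eliminate column t from the other rows.
Second iteration: most negative z-row entry is -4 in column q, so q enters.
Ratio test on column q — row 1: 20/(7/2) = 40/7; row 2: entry -1/2 ≤ 0; row 3: 3/(1/2) = 6; row 4: 6/(3/2) = 4. Minimum is 4 at row 4 (s4 leaves); pivot element 3/2.
Divide row 4 by 3/2; eliminate column q from the other rows.
After both pivots, the entry at constraint row 3, column s4 is -1/3.

-1/3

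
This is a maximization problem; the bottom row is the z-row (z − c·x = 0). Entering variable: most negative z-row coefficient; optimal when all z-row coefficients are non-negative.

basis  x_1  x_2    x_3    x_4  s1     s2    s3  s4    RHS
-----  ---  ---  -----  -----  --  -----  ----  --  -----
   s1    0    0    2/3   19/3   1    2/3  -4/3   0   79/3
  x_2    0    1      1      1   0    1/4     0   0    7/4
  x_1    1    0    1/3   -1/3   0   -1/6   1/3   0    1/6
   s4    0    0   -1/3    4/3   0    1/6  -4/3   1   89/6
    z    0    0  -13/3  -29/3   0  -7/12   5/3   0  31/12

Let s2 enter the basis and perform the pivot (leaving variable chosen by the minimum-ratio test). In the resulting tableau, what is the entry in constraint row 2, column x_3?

Ratio test on column s2 — row 1: (79/3)/(2/3) = 79/2; row 2: (7/4)/(1/4) = 7; row 3: entry -1/6 ≤ 0; row 4: (89/6)/(1/6) = 89. Minimum is 7 at row 2 (x_2 leaves); pivot element 1/4.
Divide row 2 by 1/4; eliminate column s2 from the other rows.
In the new row 2, the x_3 entry is the old entry divided by the pivot: 1/(1/4) = 4.

4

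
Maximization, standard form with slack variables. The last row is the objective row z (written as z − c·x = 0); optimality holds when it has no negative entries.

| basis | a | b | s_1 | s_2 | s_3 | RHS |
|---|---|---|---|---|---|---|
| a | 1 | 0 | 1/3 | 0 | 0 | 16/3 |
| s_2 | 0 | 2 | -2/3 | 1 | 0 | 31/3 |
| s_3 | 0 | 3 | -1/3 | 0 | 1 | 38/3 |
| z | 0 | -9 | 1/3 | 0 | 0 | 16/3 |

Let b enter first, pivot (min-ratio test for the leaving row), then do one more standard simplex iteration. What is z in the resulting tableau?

Ratio test on column b — row 1: entry 0 ≤ 0; row 2: (31/3)/2 = 31/6; row 3: (38/3)/3 = 38/9. Minimum is 38/9 at row 3 (s_3 leaves); pivot element 3.
Pivot on row 3; the z-row RHS becomes 16/3 − (-9)·(38/9) = 130/3.
Next entering variable (most negative z-row entry -2/3): s_1.
Ratio test on column s_1 — row 1: (16/3)/(1/3) = 16; row 2: entry -4/9 ≤ 0; row 3: entry -1/9 ≤ 0. Minimum is 16 at row 1 (a leaves); pivot element 1/3.
After the second pivot the z-row RHS is 130/3 − (-2/3)·16 = 54.

54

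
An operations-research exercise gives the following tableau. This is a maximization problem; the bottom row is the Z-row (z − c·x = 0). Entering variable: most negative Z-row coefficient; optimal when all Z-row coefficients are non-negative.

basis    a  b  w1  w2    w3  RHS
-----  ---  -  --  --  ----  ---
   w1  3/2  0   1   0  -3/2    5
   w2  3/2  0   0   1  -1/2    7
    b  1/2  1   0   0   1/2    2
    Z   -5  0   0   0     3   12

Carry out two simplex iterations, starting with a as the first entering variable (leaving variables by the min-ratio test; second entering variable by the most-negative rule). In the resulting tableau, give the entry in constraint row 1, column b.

1

Ratio test on column a — row 1: 5/(3/2) = 10/3; row 2: 7/(3/2) = 14/3; row 3: 2/(1/2) = 4. Minimum is 10/3 at row 1 (w1 leaves); pivot element 3/2.
Divide row 1 by 3/2; eliminate column a from the other rows.
Second iteration: most negative Z-row entry is -2 in column w3, so w3 enters.
Ratio test on column w3 — row 1: entry -1 ≤ 0; row 2: 2/1 = 2; row 3: (1/3)/1 = 1/3. Minimum is 1/3 at row 3 (b leaves); pivot element 1.
Divide row 3 by 1; eliminate column w3 from the other rows.
After both pivots, the entry at constraint row 1, column b is 1.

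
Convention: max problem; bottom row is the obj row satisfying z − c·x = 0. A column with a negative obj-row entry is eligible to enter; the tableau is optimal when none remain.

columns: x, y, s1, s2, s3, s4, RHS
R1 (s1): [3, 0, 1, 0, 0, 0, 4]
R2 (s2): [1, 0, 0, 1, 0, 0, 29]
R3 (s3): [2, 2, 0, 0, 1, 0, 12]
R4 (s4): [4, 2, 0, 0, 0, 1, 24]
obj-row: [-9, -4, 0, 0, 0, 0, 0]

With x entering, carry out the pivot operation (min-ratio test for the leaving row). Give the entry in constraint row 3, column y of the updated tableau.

2

Ratio test on column x — row 1: 4/3 = 4/3; row 2: 29/1 = 29; row 3: 12/2 = 6; row 4: 24/4 = 6. Minimum is 4/3 at row 1 (s1 leaves); pivot element 3.
Divide row 1 by 3; eliminate column x from the other rows.
Row 3 update in column y: 2 − 2·0 = 2.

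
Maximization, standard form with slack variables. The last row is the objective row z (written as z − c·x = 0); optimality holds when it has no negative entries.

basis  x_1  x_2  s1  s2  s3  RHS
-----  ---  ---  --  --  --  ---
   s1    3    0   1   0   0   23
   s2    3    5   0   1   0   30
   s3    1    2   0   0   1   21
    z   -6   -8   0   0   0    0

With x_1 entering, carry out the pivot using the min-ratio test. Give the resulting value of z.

46

Ratio test on column x_1 — row 1: 23/3 = 23/3; row 2: 30/3 = 10; row 3: 21/1 = 21. Minimum is 23/3 at row 1 (s1 leaves); pivot element 3.
Pivot on row 1; the z-row RHS becomes 0 − (-6)·(23/3) = 46.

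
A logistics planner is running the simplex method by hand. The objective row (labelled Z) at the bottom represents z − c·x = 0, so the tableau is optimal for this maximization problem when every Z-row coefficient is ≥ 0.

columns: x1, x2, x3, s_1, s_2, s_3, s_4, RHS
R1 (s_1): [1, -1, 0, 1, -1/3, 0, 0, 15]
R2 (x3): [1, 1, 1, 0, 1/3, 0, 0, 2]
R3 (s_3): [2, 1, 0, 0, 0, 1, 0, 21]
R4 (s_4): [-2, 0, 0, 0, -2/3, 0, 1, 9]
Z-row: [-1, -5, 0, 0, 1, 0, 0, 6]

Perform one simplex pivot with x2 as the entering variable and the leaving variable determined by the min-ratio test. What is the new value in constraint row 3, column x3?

Ratio test on column x2 — row 1: entry -1 ≤ 0; row 2: 2/1 = 2; row 3: 21/1 = 21; row 4: entry 0 ≤ 0. Minimum is 2 at row 2 (x3 leaves); pivot element 1.
Divide row 2 by 1; eliminate column x2 from the other rows.
Row 3 update in column x3: 0 − 1·1 = -1.

-1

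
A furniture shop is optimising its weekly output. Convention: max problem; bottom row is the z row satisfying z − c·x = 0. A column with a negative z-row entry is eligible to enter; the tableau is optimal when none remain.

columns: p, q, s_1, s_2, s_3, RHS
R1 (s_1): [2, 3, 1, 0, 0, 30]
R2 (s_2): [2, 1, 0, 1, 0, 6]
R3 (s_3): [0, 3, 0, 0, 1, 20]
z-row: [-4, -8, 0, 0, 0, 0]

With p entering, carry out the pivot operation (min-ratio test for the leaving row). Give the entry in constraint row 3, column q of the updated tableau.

3

Ratio test on column p — row 1: 30/2 = 15; row 2: 6/2 = 3; row 3: entry 0 ≤ 0. Minimum is 3 at row 2 (s_2 leaves); pivot element 2.
Divide row 2 by 2; eliminate column p from the other rows.
Row 3 update in column q: 3 − 0·(1/2) = 3.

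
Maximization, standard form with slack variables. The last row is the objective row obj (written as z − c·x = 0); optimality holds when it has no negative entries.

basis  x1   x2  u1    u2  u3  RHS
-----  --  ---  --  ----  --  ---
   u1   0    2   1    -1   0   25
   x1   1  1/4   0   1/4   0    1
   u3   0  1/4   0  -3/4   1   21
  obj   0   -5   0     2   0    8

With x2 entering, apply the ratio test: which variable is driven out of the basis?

x1

Column x2 entries and ratios — u1: 25/2 = 25/2; x1: 1/(1/4) = 4; u3: 21/(1/4) = 84.
Smallest ratio is 4 in the row of x1, so x1 leaves.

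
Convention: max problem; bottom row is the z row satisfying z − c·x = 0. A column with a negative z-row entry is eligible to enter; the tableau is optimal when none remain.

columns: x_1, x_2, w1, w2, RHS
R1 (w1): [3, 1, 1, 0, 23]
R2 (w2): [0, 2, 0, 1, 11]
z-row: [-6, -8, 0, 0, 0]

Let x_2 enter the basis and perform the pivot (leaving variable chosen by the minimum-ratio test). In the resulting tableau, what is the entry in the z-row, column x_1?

Ratio test on column x_2 — row 1: 23/1 = 23; row 2: 11/2 = 11/2. Minimum is 11/2 at row 2 (w2 leaves); pivot element 2.
Divide row 2 by 2; eliminate column x_2 from the other rows.
z-row update in column x_1: -6 − (-8)·0 = -6.

-6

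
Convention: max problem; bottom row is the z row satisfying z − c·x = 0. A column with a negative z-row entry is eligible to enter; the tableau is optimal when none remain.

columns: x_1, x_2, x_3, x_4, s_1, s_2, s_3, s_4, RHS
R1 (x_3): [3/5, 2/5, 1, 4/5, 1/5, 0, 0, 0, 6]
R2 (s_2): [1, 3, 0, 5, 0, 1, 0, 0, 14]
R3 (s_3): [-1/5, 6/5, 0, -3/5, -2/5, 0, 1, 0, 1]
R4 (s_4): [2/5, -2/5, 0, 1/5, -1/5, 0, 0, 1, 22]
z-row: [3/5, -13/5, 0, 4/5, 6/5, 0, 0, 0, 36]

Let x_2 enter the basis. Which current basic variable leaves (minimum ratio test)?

s_3

Column x_2 entries and ratios — x_3: 6/(2/5) = 15; s_2: 14/3 = 14/3; s_3: 1/(6/5) = 5/6; s_4: -2/5 ≤ 0, skip.
Smallest ratio is 5/6 in the row of s_3, so s_3 leaves.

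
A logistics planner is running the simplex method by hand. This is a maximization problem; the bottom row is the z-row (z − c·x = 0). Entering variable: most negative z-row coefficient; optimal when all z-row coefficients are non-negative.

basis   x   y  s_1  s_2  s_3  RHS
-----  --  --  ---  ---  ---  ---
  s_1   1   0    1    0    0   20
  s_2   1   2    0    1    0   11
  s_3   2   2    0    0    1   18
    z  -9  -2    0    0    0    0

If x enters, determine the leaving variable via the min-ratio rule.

Column x entries and ratios — s_1: 20/1 = 20; s_2: 11/1 = 11; s_3: 18/2 = 9.
Smallest ratio is 9 in the row of s_3, so s_3 leaves.

s_3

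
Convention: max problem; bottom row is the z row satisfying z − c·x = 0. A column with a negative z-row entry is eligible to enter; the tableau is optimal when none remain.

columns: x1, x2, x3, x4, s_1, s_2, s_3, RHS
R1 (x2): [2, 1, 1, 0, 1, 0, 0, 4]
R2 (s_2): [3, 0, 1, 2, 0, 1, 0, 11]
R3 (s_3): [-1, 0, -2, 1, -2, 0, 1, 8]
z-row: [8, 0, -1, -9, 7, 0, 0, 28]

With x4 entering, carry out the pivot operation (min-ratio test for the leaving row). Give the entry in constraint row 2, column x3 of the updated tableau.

1/2

Ratio test on column x4 — row 1: entry 0 ≤ 0; row 2: 11/2 = 11/2; row 3: 8/1 = 8. Minimum is 11/2 at row 2 (s_2 leaves); pivot element 2.
Divide row 2 by 2; eliminate column x4 from the other rows.
In the new row 2, the x3 entry is the old entry divided by the pivot: 1/2 = 1/2.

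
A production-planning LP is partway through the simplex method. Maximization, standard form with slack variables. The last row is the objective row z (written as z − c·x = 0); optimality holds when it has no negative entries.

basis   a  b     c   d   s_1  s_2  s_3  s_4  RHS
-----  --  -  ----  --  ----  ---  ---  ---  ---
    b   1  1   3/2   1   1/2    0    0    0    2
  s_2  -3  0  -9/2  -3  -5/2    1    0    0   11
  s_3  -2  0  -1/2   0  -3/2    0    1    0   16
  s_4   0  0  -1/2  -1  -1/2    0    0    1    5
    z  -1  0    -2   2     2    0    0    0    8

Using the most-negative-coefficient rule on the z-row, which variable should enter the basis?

Negative z-row entries: a: -1, c: -2.
The most negative is -2 in column c, so c enters.

c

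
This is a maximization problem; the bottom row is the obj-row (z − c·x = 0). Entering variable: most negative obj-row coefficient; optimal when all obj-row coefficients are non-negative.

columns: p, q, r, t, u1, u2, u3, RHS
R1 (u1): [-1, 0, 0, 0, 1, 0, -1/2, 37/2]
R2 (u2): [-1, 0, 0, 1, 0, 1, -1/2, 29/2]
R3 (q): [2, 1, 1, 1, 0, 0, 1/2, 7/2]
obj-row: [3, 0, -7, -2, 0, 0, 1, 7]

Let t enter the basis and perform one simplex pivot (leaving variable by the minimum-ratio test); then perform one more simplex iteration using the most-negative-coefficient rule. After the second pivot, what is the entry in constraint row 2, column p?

Ratio test on column t — row 1: entry 0 ≤ 0; row 2: (29/2)/1 = 29/2; row 3: (7/2)/1 = 7/2. Minimum is 7/2 at row 3 (q leaves); pivot element 1.
Divide row 3 by 1; eliminate column t from the other rows.
Second iteration: most negative obj-row entry is -5 in column r, so r enters.
Ratio test on column r — row 1: entry 0 ≤ 0; row 2: entry -1 ≤ 0; row 3: (7/2)/1 = 7/2. Minimum is 7/2 at row 3 (t leaves); pivot element 1.
Divide row 3 by 1; eliminate column r from the other rows.
After both pivots, the entry at constraint row 2, column p is -1.

-1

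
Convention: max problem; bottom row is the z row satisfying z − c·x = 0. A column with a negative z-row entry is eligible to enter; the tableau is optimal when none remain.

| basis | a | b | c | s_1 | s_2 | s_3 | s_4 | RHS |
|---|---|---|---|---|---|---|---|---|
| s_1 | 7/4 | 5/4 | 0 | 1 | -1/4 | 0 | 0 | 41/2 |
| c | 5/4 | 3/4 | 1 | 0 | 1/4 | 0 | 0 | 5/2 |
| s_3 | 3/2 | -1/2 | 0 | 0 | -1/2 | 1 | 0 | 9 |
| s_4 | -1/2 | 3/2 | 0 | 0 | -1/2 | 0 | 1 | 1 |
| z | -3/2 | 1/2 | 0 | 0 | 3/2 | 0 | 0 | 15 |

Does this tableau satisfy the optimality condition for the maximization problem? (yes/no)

no

The z-row has a negative entry -3/2 in column a, so it is not optimal.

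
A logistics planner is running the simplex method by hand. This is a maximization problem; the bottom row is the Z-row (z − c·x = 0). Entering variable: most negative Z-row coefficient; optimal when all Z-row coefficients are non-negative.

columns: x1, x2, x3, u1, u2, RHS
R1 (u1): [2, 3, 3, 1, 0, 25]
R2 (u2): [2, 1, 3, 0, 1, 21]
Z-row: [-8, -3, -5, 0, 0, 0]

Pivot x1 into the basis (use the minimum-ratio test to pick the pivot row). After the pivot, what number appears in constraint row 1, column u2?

Ratio test on column x1 — row 1: 25/2 = 25/2; row 2: 21/2 = 21/2. Minimum is 21/2 at row 2 (u2 leaves); pivot element 2.
Divide row 2 by 2; eliminate column x1 from the other rows.
Row 1 update in column u2: 0 − 2·(1/2) = -1.

-1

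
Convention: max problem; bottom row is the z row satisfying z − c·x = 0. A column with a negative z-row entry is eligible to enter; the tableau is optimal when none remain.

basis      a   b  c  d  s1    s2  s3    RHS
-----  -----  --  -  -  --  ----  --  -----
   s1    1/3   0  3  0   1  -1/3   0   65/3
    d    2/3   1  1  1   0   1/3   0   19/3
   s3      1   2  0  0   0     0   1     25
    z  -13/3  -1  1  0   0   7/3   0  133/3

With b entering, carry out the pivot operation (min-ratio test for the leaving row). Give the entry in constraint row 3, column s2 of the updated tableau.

-2/3

Ratio test on column b — row 1: entry 0 ≤ 0; row 2: (19/3)/1 = 19/3; row 3: 25/2 = 25/2. Minimum is 19/3 at row 2 (d leaves); pivot element 1.
Divide row 2 by 1; eliminate column b from the other rows.
Row 3 update in column s2: 0 − 2·(1/3) = -2/3.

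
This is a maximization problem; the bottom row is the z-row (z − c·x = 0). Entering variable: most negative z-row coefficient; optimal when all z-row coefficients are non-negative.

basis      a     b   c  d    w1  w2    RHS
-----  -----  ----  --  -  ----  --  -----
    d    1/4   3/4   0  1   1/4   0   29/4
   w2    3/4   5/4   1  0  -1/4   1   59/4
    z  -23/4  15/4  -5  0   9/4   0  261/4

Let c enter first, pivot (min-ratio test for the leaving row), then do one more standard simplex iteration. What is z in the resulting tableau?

Ratio test on column c — row 1: entry 0 ≤ 0; row 2: (59/4)/1 = 59/4. Minimum is 59/4 at row 2 (w2 leaves); pivot element 1.
Pivot on row 2; the z-row RHS becomes 261/4 − (-5)·(59/4) = 139.
Next entering variable (most negative z-row entry -2): a.
Ratio test on column a — row 1: (29/4)/(1/4) = 29; row 2: (59/4)/(3/4) = 59/3. Minimum is 59/3 at row 2 (c leaves); pivot element 3/4.
After the second pivot the z-row RHS is 139 − (-2)·(59/3) = 535/3.

535/3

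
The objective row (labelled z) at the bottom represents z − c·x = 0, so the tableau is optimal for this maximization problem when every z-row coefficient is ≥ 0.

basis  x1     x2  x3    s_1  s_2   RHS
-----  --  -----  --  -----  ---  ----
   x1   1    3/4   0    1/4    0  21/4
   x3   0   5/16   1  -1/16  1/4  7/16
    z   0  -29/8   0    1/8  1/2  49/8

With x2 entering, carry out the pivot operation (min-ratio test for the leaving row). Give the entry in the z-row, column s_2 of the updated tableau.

17/5

Ratio test on column x2 — row 1: (21/4)/(3/4) = 7; row 2: (7/16)/(5/16) = 7/5. Minimum is 7/5 at row 2 (x3 leaves); pivot element 5/16.
Divide row 2 by 5/16; eliminate column x2 from the other rows.
z-row update in column s_2: 1/2 − (-29/8)·(4/5) = 17/5.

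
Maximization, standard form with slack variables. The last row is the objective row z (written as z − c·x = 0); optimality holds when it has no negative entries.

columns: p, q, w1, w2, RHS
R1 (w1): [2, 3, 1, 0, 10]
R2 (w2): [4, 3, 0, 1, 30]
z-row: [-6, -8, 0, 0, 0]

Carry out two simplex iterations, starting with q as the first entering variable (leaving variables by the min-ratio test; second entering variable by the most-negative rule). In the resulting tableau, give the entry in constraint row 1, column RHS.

Ratio test on column q — row 1: 10/3 = 10/3; row 2: 30/3 = 10. Minimum is 10/3 at row 1 (w1 leaves); pivot element 3.
Divide row 1 by 3; eliminate column q from the other rows.
Second iteration: most negative z-row entry is -2/3 in column p, so p enters.
Ratio test on column p — row 1: (10/3)/(2/3) = 5; row 2: 20/2 = 10. Minimum is 5 at row 1 (q leaves); pivot element 2/3.
Divide row 1 by 2/3; eliminate column p from the other rows.
After both pivots, the entry at constraint row 1, column RHS is 5.

5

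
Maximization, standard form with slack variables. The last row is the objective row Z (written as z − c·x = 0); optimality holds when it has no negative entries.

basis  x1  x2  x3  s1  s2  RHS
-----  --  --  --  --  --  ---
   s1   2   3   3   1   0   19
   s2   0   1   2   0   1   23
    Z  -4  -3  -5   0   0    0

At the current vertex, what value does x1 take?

0

x1 is not in the basis, so in the current basic feasible solution x1 = 0.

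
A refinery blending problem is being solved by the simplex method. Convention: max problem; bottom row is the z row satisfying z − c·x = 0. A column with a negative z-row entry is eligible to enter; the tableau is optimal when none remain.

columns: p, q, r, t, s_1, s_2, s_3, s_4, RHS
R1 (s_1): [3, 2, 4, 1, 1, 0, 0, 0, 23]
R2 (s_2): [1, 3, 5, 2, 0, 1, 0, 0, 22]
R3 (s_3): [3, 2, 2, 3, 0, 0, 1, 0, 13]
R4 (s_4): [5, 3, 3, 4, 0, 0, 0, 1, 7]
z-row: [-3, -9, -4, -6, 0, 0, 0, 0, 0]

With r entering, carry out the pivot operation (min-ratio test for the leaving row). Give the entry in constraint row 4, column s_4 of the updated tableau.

Ratio test on column r — row 1: 23/4 = 23/4; row 2: 22/5 = 22/5; row 3: 13/2 = 13/2; row 4: 7/3 = 7/3. Minimum is 7/3 at row 4 (s_4 leaves); pivot element 3.
Divide row 4 by 3; eliminate column r from the other rows.
In the new row 4, the s_4 entry is the old entry divided by the pivot: 1/3 = 1/3.

1/3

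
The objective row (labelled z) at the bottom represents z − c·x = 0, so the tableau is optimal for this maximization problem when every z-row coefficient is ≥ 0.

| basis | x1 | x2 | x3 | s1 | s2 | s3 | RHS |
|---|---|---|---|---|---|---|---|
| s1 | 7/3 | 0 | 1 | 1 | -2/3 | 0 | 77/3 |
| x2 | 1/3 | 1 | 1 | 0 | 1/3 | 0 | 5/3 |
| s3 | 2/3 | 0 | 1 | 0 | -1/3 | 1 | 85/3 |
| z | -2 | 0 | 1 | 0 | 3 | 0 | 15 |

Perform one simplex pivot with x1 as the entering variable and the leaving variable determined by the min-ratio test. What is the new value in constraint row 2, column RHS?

Ratio test on column x1 — row 1: (77/3)/(7/3) = 11; row 2: (5/3)/(1/3) = 5; row 3: (85/3)/(2/3) = 85/2. Minimum is 5 at row 2 (x2 leaves); pivot element 1/3.
Divide row 2 by 1/3; eliminate column x1 from the other rows.
In the new row 2, the RHS entry is the old entry divided by the pivot: (5/3)/(1/3) = 5.

5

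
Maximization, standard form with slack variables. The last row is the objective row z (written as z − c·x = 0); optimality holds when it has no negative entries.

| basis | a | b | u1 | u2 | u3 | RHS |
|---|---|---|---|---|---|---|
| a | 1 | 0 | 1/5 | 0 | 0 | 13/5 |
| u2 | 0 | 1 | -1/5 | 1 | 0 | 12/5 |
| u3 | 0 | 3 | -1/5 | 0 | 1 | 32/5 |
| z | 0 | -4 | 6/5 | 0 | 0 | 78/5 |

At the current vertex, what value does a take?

13/5

a is basic (row 1); its value is the RHS of that row, 13/5.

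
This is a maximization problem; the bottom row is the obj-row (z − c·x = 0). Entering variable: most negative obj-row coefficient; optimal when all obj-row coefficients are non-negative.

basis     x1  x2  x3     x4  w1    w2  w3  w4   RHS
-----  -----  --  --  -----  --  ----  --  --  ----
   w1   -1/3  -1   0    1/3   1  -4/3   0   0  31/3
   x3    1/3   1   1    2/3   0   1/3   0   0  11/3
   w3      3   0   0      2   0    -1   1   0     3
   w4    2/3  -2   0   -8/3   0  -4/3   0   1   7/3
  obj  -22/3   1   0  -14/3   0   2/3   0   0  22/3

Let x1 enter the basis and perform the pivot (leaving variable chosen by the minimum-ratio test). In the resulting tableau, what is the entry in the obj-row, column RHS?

44/3

Ratio test on column x1 — row 1: entry -1/3 ≤ 0; row 2: (11/3)/(1/3) = 11; row 3: 3/3 = 1; row 4: (7/3)/(2/3) = 7/2. Minimum is 1 at row 3 (w3 leaves); pivot element 3.
Divide row 3 by 3; eliminate column x1 from the other rows.
obj-row update in column RHS: 22/3 − (-22/3)·1 = 44/3.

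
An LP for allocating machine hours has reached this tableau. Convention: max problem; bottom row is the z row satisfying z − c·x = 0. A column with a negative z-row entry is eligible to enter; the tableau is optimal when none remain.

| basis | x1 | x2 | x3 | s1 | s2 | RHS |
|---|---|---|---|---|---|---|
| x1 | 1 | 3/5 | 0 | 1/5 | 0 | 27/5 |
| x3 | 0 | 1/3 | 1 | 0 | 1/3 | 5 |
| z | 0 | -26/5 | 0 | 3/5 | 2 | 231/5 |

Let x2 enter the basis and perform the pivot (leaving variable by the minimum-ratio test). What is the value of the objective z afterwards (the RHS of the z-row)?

Ratio test on column x2 — row 1: (27/5)/(3/5) = 9; row 2: 5/(1/3) = 15. Minimum is 9 at row 1 (x1 leaves); pivot element 3/5.
Pivot on row 1; the z-row RHS becomes 231/5 − (-26/5)·9 = 93.

93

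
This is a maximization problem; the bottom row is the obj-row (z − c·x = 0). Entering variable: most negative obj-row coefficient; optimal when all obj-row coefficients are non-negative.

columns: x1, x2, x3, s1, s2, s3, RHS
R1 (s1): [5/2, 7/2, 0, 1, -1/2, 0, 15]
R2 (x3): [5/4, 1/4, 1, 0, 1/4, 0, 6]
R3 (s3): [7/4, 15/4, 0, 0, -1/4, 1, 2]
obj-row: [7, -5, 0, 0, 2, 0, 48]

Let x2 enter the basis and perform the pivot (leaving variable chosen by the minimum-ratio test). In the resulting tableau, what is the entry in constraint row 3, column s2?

-1/15

Ratio test on column x2 — row 1: 15/(7/2) = 30/7; row 2: 6/(1/4) = 24; row 3: 2/(15/4) = 8/15. Minimum is 8/15 at row 3 (s3 leaves); pivot element 15/4.
Divide row 3 by 15/4; eliminate column x2 from the other rows.
In the new row 3, the s2 entry is the old entry divided by the pivot: (-1/4)/(15/4) = -1/15.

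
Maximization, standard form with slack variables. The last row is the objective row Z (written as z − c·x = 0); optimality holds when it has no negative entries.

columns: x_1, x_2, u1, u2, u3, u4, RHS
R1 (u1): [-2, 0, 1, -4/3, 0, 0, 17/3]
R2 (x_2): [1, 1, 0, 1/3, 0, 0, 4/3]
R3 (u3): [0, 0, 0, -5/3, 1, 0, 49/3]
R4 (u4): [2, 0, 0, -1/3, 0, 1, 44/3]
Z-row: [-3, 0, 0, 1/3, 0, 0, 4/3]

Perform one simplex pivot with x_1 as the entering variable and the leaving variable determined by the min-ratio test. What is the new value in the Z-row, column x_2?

3

Ratio test on column x_1 — row 1: entry -2 ≤ 0; row 2: (4/3)/1 = 4/3; row 3: entry 0 ≤ 0; row 4: (44/3)/2 = 22/3. Minimum is 4/3 at row 2 (x_2 leaves); pivot element 1.
Divide row 2 by 1; eliminate column x_1 from the other rows.
Z-row update in column x_2: 0 − (-3)·1 = 3.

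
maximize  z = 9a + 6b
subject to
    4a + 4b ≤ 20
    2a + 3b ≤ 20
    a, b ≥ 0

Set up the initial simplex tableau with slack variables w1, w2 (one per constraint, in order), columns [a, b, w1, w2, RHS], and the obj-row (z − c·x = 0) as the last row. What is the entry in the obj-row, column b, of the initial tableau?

-6

The obj-row carries the negated objective coefficients: the b entry is -6.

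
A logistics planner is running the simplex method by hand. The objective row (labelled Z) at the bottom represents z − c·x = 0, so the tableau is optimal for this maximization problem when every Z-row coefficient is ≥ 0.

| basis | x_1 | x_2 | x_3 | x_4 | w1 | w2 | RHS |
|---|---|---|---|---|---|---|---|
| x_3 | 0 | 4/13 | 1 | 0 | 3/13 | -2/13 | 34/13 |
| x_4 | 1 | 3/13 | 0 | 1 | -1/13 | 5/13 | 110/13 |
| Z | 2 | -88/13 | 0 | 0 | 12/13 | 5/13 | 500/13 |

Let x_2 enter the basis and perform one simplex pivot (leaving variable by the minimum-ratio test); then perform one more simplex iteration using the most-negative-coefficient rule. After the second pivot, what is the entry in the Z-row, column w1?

Ratio test on column x_2 — row 1: (34/13)/(4/13) = 17/2; row 2: (110/13)/(3/13) = 110/3. Minimum is 17/2 at row 1 (x_3 leaves); pivot element 4/13.
Divide row 1 by 4/13; eliminate column x_2 from the other rows.
Second iteration: most negative Z-row entry is -3 in column w2, so w2 enters.
Ratio test on column w2 — row 1: entry -1/2 ≤ 0; row 2: (13/2)/(1/2) = 13. Minimum is 13 at row 2 (x_4 leaves); pivot element 1/2.
Divide row 2 by 1/2; eliminate column w2 from the other rows.
After both pivots, the entry at the Z-row, column w1 is 9/2.

9/2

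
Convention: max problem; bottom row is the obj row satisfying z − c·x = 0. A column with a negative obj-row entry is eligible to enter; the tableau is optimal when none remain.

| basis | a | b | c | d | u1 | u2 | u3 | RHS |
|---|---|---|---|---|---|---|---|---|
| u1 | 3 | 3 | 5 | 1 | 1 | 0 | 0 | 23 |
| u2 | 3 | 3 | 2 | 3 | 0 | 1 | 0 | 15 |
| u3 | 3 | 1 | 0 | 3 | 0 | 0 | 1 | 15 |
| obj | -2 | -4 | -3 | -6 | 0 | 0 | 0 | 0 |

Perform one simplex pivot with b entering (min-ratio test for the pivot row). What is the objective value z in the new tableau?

20

Ratio test on column b — row 1: 23/3 = 23/3; row 2: 15/3 = 5; row 3: 15/1 = 15. Minimum is 5 at row 2 (u2 leaves); pivot element 3.
Pivot on row 2; the obj-row RHS becomes 0 − (-4)·5 = 20.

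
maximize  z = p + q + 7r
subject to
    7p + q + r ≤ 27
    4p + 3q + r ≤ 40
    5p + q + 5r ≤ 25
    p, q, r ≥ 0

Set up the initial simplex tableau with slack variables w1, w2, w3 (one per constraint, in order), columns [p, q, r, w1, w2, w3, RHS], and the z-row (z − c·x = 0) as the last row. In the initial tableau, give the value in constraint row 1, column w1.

1

Slack w1 belongs to constraint 1; its column is the unit vector e_1, so the entry in row 1 is 1.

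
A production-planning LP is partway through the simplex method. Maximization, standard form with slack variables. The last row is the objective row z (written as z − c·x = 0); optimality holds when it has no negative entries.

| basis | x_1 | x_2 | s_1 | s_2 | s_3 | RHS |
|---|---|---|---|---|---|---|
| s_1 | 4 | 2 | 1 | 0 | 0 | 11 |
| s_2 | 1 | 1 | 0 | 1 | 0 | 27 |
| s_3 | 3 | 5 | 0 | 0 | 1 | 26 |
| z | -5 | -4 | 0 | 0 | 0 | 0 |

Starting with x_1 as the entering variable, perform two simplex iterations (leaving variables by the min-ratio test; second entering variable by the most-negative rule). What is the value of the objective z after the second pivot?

Ratio test on column x_1 — row 1: 11/4 = 11/4; row 2: 27/1 = 27; row 3: 26/3 = 26/3. Minimum is 11/4 at row 1 (s_1 leaves); pivot element 4.
Pivot on row 1; the z-row RHS becomes 0 − (-5)·(11/4) = 55/4.
Next entering variable (most negative z-row entry -3/2): x_2.
Ratio test on column x_2 — row 1: (11/4)/(1/2) = 11/2; row 2: (97/4)/(1/2) = 97/2; row 3: (71/4)/(7/2) = 71/14. Minimum is 71/14 at row 3 (s_3 leaves); pivot element 7/2.
After the second pivot the z-row RHS is 55/4 − (-3/2)·(71/14) = 299/14.

299/14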